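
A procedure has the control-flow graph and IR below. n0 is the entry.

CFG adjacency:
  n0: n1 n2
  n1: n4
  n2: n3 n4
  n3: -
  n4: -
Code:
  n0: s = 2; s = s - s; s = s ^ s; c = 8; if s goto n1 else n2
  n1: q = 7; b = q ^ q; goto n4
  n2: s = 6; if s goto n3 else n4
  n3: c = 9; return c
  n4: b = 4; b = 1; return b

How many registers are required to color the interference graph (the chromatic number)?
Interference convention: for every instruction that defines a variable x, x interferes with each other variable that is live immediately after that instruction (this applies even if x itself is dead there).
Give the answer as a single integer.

def/use:
  n0: {c,s} / ∅
  n1: {b,q} / ∅
  n2: {s} / ∅
  n3: {c} / ∅
  n4: {b} / ∅

Liveness:
  n0 li=∅ lo=∅
  n1 li=∅ lo=∅
  n2 li=∅ lo=∅
  n3 li=∅ lo=∅
  n4 li=∅ lo=∅

Conflict graph:
  b: ∅
  c: {s}
  q: ∅
  s: {c}

Chromatic number:
  clique {c,s} ⇒ need ≥ 2
  assign b→R0 c→R0 q→R0 s→R1 — no edge inside a register ⇒ χ ≤ 2
  χ = 2

Answer: 2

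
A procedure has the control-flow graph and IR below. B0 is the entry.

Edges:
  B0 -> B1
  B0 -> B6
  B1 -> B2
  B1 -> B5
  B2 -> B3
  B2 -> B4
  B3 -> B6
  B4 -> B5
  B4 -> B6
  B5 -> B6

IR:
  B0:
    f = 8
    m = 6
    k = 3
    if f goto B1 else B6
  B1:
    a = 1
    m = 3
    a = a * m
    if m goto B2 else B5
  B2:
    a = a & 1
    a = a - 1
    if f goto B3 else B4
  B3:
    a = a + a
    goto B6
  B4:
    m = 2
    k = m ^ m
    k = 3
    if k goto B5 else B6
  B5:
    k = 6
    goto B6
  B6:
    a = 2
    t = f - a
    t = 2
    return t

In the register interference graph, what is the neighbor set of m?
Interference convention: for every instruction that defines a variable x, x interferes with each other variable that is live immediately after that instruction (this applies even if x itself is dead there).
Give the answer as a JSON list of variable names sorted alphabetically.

def/use:
  B0 def {f,k,m} use ∅
  B1 def {a,m} use ∅
  B2 def {a} use {a,f}
  B3 def {a} use {a}
  B4 def {k,m} use ∅
  B5 def {k} use ∅
  B6 def {a,t} use {f}

Backward fixpoint:
  live B0: ∅→{f}
  live B1: {f}→{a,f}
  live B2: {a,f}→{a,f}
  live B3: {a,f}→{f}
  live B4: {f}→{f}
  live B5: {f}→{f}
  live B6: {f}→∅

Interfere edges:
  a↔{f,m}
  f↔{a,k,m}
  k↔{f}
  m↔{a,f}
  t↔∅

N(m) = ["a", "f"]

Answer: ["a", "f"]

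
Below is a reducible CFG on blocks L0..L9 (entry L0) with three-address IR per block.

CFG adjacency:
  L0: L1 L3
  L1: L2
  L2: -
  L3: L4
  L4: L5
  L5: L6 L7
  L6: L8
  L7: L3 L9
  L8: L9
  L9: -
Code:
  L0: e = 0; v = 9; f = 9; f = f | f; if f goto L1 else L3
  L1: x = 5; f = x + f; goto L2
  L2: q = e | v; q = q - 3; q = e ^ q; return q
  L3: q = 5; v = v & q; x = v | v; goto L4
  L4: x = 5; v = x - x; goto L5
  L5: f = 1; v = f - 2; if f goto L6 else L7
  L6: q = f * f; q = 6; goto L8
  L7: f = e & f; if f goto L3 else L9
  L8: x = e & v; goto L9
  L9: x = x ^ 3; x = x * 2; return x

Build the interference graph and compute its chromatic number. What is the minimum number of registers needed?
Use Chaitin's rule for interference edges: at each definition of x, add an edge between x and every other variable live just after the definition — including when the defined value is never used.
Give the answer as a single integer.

Answer: 4

Derivation:
Block summaries:
  L0: def={e,f,v} ue=∅
  L1: def={f,x} ue={f}
  L2: def={q} ue={e,v}
  L3: def={q,v,x} ue={v}
  L4: def={v,x} ue=∅
  L5: def={f,v} ue=∅
  L6: def={q} ue={f}
  L7: def={f} ue={e,f}
  L8: def={x} ue={e,v}
  L9: def={x} ue={x}

Backward fixpoint:
  L0: in=∅ out={e,f,v}
  L1: in={e,f,v} out={e,v}
  L2: in={e,v} out=∅
  L3: in={e,v} out={e}
  L4: in={e} out={e,x}
  L5: in={e,x} out={e,f,v,x}
  L6: in={e,f,v} out={e,v}
  L7: in={e,f,v,x} out={e,v,x}
  L8: in={e,v} out={x}
  L9: in={x} out=∅

Conflict graph:
  e↔{f,q,v,x}
  f↔{e,v,x}
  q↔{e,v}
  v↔{e,f,q,x}
  x↔{e,f,v}

Registers:
  {e,f,v,x} pairwise interfere (4-clique) ⇒ χ ≥ 4
  assign e→c0 f→c2 q→c2 v→c1 x→c3 — no edge inside a register ⇒ χ ≤ 4
  χ = 4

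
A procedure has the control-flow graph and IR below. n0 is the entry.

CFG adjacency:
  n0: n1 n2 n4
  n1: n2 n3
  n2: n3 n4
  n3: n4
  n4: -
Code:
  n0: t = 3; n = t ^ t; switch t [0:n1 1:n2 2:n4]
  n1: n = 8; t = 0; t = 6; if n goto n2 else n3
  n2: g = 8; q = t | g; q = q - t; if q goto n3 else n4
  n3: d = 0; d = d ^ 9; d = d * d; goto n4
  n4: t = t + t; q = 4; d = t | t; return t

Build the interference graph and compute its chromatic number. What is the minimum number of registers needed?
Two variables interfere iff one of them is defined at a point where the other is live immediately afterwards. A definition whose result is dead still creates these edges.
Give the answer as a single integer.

def/use:
  n0: {n,t} / ∅
  n1: {n,t} / ∅
  n2: {g,q} / {t}
  n3: {d} / ∅
  n4: {d,q,t} / {t}

Backward fixpoint:
  n0 li=∅ lo={t}
  n1 li=∅ lo={t}
  n2 li={t} lo={t}
  n3 li={t} lo={t}
  n4 li={t} lo=∅

Conflict graph:
  d↔{t}
  g↔{t}
  n↔{t}
  q↔{t}
  t↔{d,g,n,q}

Colouring:
  {d,t} pairwise interfere (2-clique) ⇒ χ ≥ 2
  2-colouring: c0={t}  c1={d,g,n,q}
  χ = 2

Answer: 2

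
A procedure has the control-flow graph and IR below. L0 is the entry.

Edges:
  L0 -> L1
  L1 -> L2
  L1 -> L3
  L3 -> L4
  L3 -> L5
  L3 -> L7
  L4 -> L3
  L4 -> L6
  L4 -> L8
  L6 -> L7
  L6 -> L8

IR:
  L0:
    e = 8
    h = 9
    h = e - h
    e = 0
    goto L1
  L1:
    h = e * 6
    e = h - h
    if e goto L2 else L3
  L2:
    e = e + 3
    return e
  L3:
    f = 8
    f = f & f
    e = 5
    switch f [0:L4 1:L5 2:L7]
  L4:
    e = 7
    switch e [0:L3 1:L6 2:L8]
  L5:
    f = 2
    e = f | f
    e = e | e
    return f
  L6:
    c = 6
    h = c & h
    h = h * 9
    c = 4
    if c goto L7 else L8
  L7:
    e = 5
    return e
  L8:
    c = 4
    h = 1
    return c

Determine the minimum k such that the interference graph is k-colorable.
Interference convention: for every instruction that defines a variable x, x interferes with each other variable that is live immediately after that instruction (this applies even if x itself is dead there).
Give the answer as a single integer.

Answer: 3

Derivation:
Block summaries:
  L0: {e,h} / ∅
  L1: {e,h} / {e}
  L2: {e} / {e}
  L3: {e,f} / ∅
  L4: {e} / ∅
  L5: {e,f} / ∅
  L6: {c,h} / {h}
  L7: {e} / ∅
  L8: {c,h} / ∅

Backward fixpoint:
  L0 li=∅ lo={e}
  L1 li={e} lo={e,h}
  L2 li={e} lo=∅
  L3 li={h} lo={h}
  L4 li={h} lo={h}
  L5 li=∅ lo=∅
  L6 li={h} lo=∅
  L7 li=∅ lo=∅
  L8 li=∅ lo=∅

Conflict graph:
  c — {h}
  e — {f,h}
  f — {e,h}
  h — {c,e,f}

Colouring:
  {e,f,h} pairwise interfere (3-clique) ⇒ χ ≥ 3
  assign c→R1 e→R1 f→R2 h→R0 — no edge inside a register ⇒ χ ≤ 3
  χ = 3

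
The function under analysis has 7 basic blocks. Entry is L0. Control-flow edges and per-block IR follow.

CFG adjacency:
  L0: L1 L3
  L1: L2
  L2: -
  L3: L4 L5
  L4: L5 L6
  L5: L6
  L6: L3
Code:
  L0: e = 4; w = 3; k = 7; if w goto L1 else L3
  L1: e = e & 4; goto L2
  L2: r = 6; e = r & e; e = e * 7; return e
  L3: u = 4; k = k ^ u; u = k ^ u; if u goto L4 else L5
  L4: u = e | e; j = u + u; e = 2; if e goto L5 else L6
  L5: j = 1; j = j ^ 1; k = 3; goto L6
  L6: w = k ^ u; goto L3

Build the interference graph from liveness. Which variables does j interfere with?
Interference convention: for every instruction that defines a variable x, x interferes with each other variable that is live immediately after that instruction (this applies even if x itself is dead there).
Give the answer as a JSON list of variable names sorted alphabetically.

Per-block:
  L0 def {e,k,w} use ∅
  L1 def {e} use {e}
  L2 def {e,r} use {e}
  L3 def {k,u} use {k}
  L4 def {e,j,u} use {e}
  L5 def {j,k} use ∅
  L6 def {w} use {k,u}

Live sets:
  live L0: ∅→{e,k}
  live L1: {e}→{e}
  live L2: {e}→∅
  live L3: {e,k}→{e,k,u}
  live L4: {e,k}→{e,k,u}
  live L5: {e,u}→{e,k,u}
  live L6: {e,k,u}→{e,k}

Interference:
  e↔{j,k,r,u,w}
  j↔{e,k,u}
  k↔{e,j,u,w}
  r↔{e}
  u↔{e,j,k}
  w↔{e,k}

N(j) = ["e", "k", "u"]

Answer: ["e", "k", "u"]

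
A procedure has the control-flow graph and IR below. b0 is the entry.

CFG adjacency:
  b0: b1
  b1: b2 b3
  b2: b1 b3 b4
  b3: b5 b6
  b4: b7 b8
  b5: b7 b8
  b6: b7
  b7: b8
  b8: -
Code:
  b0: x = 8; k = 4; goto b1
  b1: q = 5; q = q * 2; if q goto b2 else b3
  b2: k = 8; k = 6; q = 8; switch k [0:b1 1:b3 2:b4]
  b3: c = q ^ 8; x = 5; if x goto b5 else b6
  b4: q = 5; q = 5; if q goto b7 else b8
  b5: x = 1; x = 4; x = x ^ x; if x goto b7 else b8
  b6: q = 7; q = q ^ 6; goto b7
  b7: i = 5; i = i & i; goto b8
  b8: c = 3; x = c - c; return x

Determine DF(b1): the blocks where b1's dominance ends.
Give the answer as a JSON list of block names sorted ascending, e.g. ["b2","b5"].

idom tree: b1←b0 b2←b1 b3←b1 b4←b2 b5←b3 b6←b3 b7←b1 b8←b1
Dom at joins:
  b1: preds {b0,b2}: {b0} ∩ {b0,b1,b2} = {b0}; idom=b0
  b3: preds {b1,b2}: {b0,b1} ∩ {b0,b1,b2} = {b0,b1}; idom=b1
  b7: preds {b4,b5,b6}: {b0,b1,b2,b4} ∩ {b0,b1,b3,b5} ∩ {b0,b1,b3,b6} = {b0,b1}; idom=b1
  b8: preds {b4,b5,b7}: {b0,b1,b2,b4} ∩ {b0,b1,b3,b5} ∩ {b0,b1,b7} = {b0,b1}; idom=b1

DF walk-up:
  join b1 pred b0: · stop@b0
  join b1 pred b2: b2→b1 stop@b0
  join b3 pred b1: · stop@b1
  join b3 pred b2: b2 stop@b1
  join b7 pred b4: b4→b2 stop@b1
  join b7 pred b5: b5→b3 stop@b1
  join b7 pred b6: b6→b3 stop@b1
  join b8 pred b4: b4→b2 stop@b1
  join b8 pred b5: b5→b3 stop@b1
  join b8 pred b7: b7 stop@b1
  b0 → ∅
  b1 → {b1}
  b2 → {b1,b3,b7,b8}
  b3 → {b7,b8}
  b4 → {b7,b8}
  b5 → {b7,b8}
  b6 → {b7}
  b7 → {b8}
  b8 → ∅

DF(b1) = ["b1"]

Answer: ["b1"]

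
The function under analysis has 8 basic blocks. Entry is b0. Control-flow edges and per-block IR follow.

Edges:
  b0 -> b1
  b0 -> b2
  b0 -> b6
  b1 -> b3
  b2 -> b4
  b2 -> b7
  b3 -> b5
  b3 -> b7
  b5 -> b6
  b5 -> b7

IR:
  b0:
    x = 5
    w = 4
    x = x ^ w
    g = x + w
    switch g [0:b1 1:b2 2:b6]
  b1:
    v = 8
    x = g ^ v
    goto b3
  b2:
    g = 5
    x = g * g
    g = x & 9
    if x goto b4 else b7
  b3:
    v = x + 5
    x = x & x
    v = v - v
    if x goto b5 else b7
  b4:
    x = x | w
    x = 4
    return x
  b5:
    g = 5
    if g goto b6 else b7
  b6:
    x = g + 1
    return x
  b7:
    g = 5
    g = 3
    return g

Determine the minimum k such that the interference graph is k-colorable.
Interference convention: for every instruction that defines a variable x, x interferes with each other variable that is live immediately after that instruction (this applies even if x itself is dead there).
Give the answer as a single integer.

Answer: 3

Analysis:
def/use:
  b0: {g,w,x} / ∅
  b1: {v,x} / {g}
  b2: {g,x} / ∅
  b3: {v,x} / {x}
  b4: {x} / {w,x}
  b5: {g} / ∅
  b6: {x} / {g}
  b7: {g} / ∅

Liveness:
  b0: in=∅ out={g,w}
  b1: in={g} out={x}
  b2: in={w} out={w,x}
  b3: in={x} out=∅
  b4: in={w,x} out=∅
  b5: in=∅ out={g}
  b6: in={g} out=∅
  b7: in=∅ out=∅

Interference:
  g — {v,w,x}
  v — {g,x}
  w — {g,x}
  x — {g,v,w}

Chromatic number:
  clique {g,v,x} ⇒ need ≥ 3
  3-colouring: c0={g}  c1={x}  c2={v,w}
  χ = 3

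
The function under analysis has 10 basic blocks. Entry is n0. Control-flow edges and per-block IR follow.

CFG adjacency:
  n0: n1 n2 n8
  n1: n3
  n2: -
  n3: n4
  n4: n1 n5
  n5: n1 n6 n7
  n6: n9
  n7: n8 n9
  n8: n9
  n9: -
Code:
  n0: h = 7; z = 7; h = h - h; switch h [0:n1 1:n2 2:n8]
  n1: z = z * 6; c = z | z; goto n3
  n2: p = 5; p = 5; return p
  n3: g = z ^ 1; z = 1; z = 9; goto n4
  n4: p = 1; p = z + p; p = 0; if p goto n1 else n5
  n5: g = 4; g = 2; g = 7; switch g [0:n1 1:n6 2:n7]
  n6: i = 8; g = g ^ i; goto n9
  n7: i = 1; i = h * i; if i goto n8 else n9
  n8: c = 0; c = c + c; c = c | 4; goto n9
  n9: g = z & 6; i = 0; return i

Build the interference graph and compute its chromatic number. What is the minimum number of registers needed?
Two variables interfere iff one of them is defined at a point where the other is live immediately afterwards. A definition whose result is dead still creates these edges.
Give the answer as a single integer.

Answer: 4

Derivation:
Per-block:
  n0: def={h,z} ue=∅
  n1: def={c,z} ue={z}
  n2: def={p} ue=∅
  n3: def={g,z} ue={z}
  n4: def={p} ue={z}
  n5: def={g} ue=∅
  n6: def={g,i} ue={g}
  n7: def={i} ue={h}
  n8: def={c} ue=∅
  n9: def={g,i} ue={z}

Liveness:
  n0 li=∅ lo={h,z}
  n1 li={h,z} lo={h,z}
  n2 li=∅ lo=∅
  n3 li={h,z} lo={h,z}
  n4 li={h,z} lo={h,z}
  n5 li={h,z} lo={g,h,z}
  n6 li={g,z} lo={z}
  n7 li={h,z} lo={z}
  n8 li={z} lo={z}
  n9 li={z} lo=∅

Interfere edges:
  c: {h,z}
  g: {h,i,z}
  h: {c,g,i,p,z}
  i: {g,h,z}
  p: {h,z}
  z: {c,g,h,i,p}

Colouring:
  lower bound: {g,h,i,z} mutually conflict ⇒ χ ≥ 4
  assign c→R2 g→R2 h→R0 i→R3 p→R2 z→R1 — no edge inside a register ⇒ χ ≤ 4
  χ = 4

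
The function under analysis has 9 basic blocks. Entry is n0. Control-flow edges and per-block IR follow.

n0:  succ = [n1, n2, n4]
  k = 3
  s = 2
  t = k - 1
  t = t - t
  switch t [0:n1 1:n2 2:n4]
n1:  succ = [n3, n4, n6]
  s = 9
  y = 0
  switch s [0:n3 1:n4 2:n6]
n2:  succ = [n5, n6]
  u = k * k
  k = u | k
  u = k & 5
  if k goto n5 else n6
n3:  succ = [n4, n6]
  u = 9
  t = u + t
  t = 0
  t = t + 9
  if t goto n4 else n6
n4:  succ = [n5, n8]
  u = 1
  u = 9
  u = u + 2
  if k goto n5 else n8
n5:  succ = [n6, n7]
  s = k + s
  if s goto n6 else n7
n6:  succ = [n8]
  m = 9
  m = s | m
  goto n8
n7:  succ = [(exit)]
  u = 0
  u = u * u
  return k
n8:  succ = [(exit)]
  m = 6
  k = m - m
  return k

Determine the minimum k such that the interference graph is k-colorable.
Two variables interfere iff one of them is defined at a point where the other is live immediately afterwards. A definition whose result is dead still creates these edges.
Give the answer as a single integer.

Answer: 4

Working:
def/use:
  n0: {k,s,t} / ∅
  n1: {s,y} / ∅
  n2: {k,u} / {k}
  n3: {t,u} / {t}
  n4: {u} / {k}
  n5: {s} / {k,s}
  n6: {m} / {s}
  n7: {u} / {k}
  n8: {k,m} / ∅

Live sets:
  live n0: ∅→{k,s,t}
  live n1: {k,t}→{k,s,t}
  live n2: {k,s}→{k,s}
  live n3: {k,s,t}→{k,s}
  live n4: {k,s}→{k,s}
  live n5: {k,s}→{k,s}
  live n6: {s}→∅
  live n7: {k}→∅
  live n8: ∅→∅

Conflict graph:
  k↔{s,t,u,y}
  m↔{s}
  s↔{k,m,t,u,y}
  t↔{k,s,u,y}
  u↔{k,s,t}
  y↔{k,s,t}

Colouring:
  clique {k,s,t,u} ⇒ need ≥ 4
  assign k→r1 m→r1 s→r0 t→r2 u→r3 y→r3 — no edge inside a register ⇒ χ ≤ 4
  χ = 4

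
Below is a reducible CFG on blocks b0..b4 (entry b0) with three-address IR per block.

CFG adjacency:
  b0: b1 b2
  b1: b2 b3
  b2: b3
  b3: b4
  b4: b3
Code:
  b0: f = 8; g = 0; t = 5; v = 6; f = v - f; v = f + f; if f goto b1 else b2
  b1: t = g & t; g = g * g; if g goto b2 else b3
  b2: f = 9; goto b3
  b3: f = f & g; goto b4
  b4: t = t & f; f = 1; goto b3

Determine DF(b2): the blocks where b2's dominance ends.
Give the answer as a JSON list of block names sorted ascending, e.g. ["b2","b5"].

Answer: ["b3"]

Working:
idom tree: b1←b0 b2←b0 b3←b0 b4←b3
Join-block Dom:
  b2: preds {b0,b1}: {b0} ∩ {b0,b1} = {b0}; idom=b0
  b3: preds {b1,b2,b4}: {b0,b1} ∩ {b0,b2} ∩ {b0,b3,b4} = {b0}; idom=b0

DF walk-up:
  join b2 pred b0: · stop@b0
  join b2 pred b1: b1 stop@b0
  join b3 pred b1: b1 stop@b0
  join b3 pred b2: b2 stop@b0
  join b3 pred b4: b4→b3 stop@b0
  b0 → ∅
  b1 → {b2,b3}
  b2 → {b3}
  b3 → {b3}
  b4 → {b3}

DF(b2) = ["b3"]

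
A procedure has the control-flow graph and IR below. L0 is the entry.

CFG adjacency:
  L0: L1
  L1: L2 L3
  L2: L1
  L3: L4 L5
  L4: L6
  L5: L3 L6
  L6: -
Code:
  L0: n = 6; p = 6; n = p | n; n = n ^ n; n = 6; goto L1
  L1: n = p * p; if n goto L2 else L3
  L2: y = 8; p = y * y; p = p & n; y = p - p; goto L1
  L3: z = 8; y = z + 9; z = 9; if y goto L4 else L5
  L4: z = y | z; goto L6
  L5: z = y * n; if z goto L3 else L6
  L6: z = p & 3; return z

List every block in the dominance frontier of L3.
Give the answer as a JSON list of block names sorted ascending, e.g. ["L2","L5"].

idom tree: L1←L0 L2←L1 L3←L1 L4←L3 L5←L3 L6←L3
Join-block Dom:
  L1: preds {L0,L2}: {L0} ∩ {L0,L1,L2} = {L0}; idom=L0
  L3: preds {L1,L5}: {L0,L1} ∩ {L0,L1,L3,L5} = {L0,L1}; idom=L1
  L6: preds {L4,L5}: {L0,L1,L3,L4} ∩ {L0,L1,L3,L5} = {L0,L1,L3}; idom=L3

Frontier:
  join L1 pred L0: · stop@L0
  join L1 pred L2: L2→L1 stop@L0
  join L3 pred L1: · stop@L1
  join L3 pred L5: L5→L3 stop@L1
  join L6 pred L4: L4 stop@L3
  join L6 pred L5: L5 stop@L3
  L0 → ∅
  L1 → {L1}
  L2 → {L1}
  L3 → {L3}
  L4 → {L6}
  L5 → {L3,L6}
  L6 → ∅

DF(L3) = ["L3"]

Answer: ["L3"]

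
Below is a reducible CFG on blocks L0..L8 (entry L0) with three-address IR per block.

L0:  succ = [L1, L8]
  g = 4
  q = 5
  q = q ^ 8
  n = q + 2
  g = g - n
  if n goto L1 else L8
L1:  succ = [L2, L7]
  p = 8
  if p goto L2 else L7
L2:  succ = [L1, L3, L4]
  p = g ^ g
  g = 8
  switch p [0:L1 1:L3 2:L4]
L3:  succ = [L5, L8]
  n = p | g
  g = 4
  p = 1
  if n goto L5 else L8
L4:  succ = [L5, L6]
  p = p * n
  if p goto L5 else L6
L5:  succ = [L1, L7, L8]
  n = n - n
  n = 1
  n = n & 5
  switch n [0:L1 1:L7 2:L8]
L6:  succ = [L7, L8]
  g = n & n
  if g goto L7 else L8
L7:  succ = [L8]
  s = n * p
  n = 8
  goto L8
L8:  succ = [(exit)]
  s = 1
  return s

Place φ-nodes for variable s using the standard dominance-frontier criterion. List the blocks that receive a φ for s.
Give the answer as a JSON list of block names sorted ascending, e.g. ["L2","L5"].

idom tree: L1←L0 L2←L1 L3←L2 L4←L2 L5←L2 L6←L4 L7←L1 L8←L0
Dom at joins:
  L1: preds {L0,L2,L5}: {L0} ∩ {L0,L1,L2} ∩ {L0,L1,L2,L5} = {L0}; idom=L0
  L5: preds {L3,L4}: {L0,L1,L2,L3} ∩ {L0,L1,L2,L4} = {L0,L1,L2}; idom=L2
  L7: preds {L1,L5,L6}: {L0,L1} ∩ {L0,L1,L2,L5} ∩ {L0,L1,L2,L4,L6} = {L0,L1}; idom=L1
  L8: preds {L0,L3,L5,L6,L7}: {L0} ∩ {L0,L1,L2,L3} ∩ {L0,L1,L2,L5} ∩ {L0,L1,L2,L4,L6} ∩ {L0,L1,L7} = {L0}; idom=L0

DF derivation:
  join L1 pred L0: · stop@L0
  join L1 pred L2: L2→L1 stop@L0
  join L1 pred L5: L5→L2→L1 stop@L0
  join L5 pred L3: L3 stop@L2
  join L5 pred L4: L4 stop@L2
  join L7 pred L1: · stop@L1
  join L7 pred L5: L5→L2 stop@L1
  join L7 pred L6: L6→L4→L2 stop@L1
  join L8 pred L0: · stop@L0
  join L8 pred L3: L3→L2→L1 stop@L0
  join L8 pred L5: L5→L2→L1 stop@L0
  join L8 pred L6: L6→L4→L2→L1 stop@L0
  join L8 pred L7: L7→L1 stop@L0
  DF(L0)=∅
  DF(L1)={L1,L8}
  DF(L2)={L1,L7,L8}
  DF(L3)={L5,L8}
  DF(L4)={L5,L7,L8}
  DF(L5)={L1,L7,L8}
  DF(L6)={L7,L8}
  DF(L7)={L8}
  DF(L8)=∅

φ for s: defs {L7,L8}
  DF⁺ = {L8}

Answer: ["L8"]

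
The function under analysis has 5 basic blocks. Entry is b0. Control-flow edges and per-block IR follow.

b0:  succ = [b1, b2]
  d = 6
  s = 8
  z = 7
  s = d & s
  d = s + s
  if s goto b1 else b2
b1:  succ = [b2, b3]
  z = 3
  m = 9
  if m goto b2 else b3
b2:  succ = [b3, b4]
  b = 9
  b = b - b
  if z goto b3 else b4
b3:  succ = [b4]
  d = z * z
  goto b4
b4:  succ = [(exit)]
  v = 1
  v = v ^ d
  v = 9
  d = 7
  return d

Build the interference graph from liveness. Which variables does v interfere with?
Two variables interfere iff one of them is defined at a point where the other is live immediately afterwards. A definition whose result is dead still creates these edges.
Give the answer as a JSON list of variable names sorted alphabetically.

Answer: ["d"]

Working:
Per-block:
  b0: def={d,s,z} ue=∅
  b1: def={m,z} ue=∅
  b2: def={b} ue={z}
  b3: def={d} ue={z}
  b4: def={d,v} ue={d}

Live sets:
  b0: in=∅ out={d,z}
  b1: in={d} out={d,z}
  b2: in={d,z} out={d,z}
  b3: in={z} out={d}
  b4: in={d} out=∅

Interference:
  b: {d,z}
  d: {b,m,s,v,z}
  m: {d,z}
  s: {d,z}
  v: {d}
  z: {b,d,m,s}

N(v) = ["d"]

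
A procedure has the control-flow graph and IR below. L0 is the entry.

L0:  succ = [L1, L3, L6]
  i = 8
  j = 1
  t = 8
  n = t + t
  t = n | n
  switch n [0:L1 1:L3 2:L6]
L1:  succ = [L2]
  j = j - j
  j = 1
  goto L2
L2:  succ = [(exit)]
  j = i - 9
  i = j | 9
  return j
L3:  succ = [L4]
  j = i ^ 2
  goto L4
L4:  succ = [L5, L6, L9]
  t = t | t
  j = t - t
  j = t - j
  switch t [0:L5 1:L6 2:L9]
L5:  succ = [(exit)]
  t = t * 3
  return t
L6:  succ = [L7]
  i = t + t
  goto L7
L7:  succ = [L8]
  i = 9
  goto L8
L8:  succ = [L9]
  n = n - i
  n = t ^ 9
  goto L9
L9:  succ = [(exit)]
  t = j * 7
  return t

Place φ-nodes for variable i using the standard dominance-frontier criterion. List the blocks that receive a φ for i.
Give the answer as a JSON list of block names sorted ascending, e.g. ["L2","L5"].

idom tree: L1←L0 L2←L1 L3←L0 L4←L3 L5←L4 L6←L0 L7←L6 L8←L7 L9←L0
Join-block Dom:
  L6: preds {L0,L4}: {L0} ∩ {L0,L3,L4} = {L0}; idom=L0
  L9: preds {L4,L8}: {L0,L3,L4} ∩ {L0,L6,L7,L8} = {L0}; idom=L0

Frontier:
  L6←L0: walk · to L0
  L6←L4: walk L4→L3 to L0
  L9←L4: walk L4→L3 to L0
  L9←L8: walk L8→L7→L6 to L0
  L0 → ∅
  L1 → ∅
  L2 → ∅
  L3 → {L6,L9}
  L4 → {L6,L9}
  L5 → ∅
  L6 → {L9}
  L7 → {L9}
  L8 → {L9}
  L9 → ∅

φ for i: defs {L0,L2,L6,L7}
  DF⁺ = {L9}

Answer: ["L9"]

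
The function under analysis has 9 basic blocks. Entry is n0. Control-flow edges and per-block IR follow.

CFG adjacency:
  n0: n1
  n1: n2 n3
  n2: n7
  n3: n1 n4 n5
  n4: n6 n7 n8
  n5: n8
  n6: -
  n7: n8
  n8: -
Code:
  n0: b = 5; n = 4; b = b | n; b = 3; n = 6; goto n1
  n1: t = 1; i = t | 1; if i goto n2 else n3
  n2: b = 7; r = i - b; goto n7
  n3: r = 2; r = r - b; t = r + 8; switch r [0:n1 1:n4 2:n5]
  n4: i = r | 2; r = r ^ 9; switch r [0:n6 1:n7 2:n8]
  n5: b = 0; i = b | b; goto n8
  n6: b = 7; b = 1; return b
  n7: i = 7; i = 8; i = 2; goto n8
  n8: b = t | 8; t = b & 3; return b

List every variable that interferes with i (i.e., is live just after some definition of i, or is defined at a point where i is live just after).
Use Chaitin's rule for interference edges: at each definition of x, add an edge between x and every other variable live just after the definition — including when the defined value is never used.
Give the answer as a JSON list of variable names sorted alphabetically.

def/use:
  n0: {b,n} / ∅
  n1: {i,t} / ∅
  n2: {b,r} / {i}
  n3: {r,t} / {b}
  n4: {i,r} / {r}
  n5: {b,i} / ∅
  n6: {b} / ∅
  n7: {i} / ∅
  n8: {b,t} / {t}

Live sets:
  n0 li=∅ lo={b}
  n1 li={b} lo={b,i,t}
  n2 li={i,t} lo={t}
  n3 li={b} lo={b,r,t}
  n4 li={r,t} lo={t}
  n5 li={t} lo={t}
  n6 li=∅ lo=∅
  n7 li={t} lo={t}
  n8 li={t} lo=∅

Interference:
  b: {i,n,r,t}
  i: {b,r,t}
  n: {b}
  r: {b,i,t}
  t: {b,i,r}

N(i) = ["b", "r", "t"]

Answer: ["b", "r", "t"]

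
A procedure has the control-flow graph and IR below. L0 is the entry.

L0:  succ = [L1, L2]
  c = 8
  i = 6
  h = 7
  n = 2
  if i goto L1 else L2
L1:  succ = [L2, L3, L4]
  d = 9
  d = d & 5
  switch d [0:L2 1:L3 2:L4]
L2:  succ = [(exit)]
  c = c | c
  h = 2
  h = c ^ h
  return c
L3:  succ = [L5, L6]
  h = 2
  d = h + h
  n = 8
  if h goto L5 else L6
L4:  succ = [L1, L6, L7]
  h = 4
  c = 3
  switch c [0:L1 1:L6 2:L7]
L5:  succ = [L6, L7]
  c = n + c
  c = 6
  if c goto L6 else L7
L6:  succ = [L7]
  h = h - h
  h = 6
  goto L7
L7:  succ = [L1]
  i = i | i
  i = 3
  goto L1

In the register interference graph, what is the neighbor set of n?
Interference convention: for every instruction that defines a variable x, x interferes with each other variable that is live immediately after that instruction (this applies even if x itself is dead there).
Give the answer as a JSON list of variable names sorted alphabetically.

Block summaries:
  L0 def {c,h,i,n} use ∅
  L1 def {d} use ∅
  L2 def {c,h} use {c}
  L3 def {d,h,n} use ∅
  L4 def {c,h} use ∅
  L5 def {c} use {c,n}
  L6 def {h} use {h}
  L7 def {i} use {i}

Liveness:
  L0 li=∅ lo={c,i}
  L1 li={c,i} lo={c,i}
  L2 li={c} lo=∅
  L3 li={c,i} lo={c,h,i,n}
  L4 li={i} lo={c,h,i}
  L5 li={c,h,i,n} lo={c,h,i}
  L6 li={c,h,i} lo={c,i}
  L7 li={c,i} lo={c,i}

Interfere edges:
  c↔{d,h,i,n}
  d↔{c,h,i}
  h↔{c,d,i,n}
  i↔{c,d,h,n}
  n↔{c,h,i}

N(n) = ["c", "h", "i"]

Answer: ["c", "h", "i"]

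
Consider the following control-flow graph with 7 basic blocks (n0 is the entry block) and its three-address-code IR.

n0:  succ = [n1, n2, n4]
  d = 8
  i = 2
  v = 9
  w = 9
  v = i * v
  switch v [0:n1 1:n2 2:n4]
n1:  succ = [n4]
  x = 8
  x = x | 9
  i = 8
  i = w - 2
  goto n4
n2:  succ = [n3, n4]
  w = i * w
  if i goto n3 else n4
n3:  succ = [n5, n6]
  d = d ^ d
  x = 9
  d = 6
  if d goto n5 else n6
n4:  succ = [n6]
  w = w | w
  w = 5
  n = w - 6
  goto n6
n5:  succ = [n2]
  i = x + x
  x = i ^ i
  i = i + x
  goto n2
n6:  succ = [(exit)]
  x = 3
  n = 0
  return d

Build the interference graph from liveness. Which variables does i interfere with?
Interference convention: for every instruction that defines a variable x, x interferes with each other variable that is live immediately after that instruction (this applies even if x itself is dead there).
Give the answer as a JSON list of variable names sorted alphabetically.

Answer: ["d", "v", "w", "x"]

Analysis:
Per-block:
  n0: def={d,i,v,w} ue=∅
  n1: def={i,x} ue={w}
  n2: def={w} ue={i,w}
  n3: def={d,x} ue={d}
  n4: def={n,w} ue={w}
  n5: def={i,x} ue={x}
  n6: def={n,x} ue={d}

Liveness:
  n0: in=∅ out={d,i,w}
  n1: in={d,w} out={d,w}
  n2: in={d,i,w} out={d,w}
  n3: in={d,w} out={d,w,x}
  n4: in={d,w} out={d}
  n5: in={d,w,x} out={d,i,w}
  n6: in={d} out=∅

Conflict graph:
  d: {i,n,v,w,x}
  i: {d,v,w,x}
  n: {d}
  v: {d,i,w}
  w: {d,i,v,x}
  x: {d,i,w}

N(i) = ["d", "v", "w", "x"]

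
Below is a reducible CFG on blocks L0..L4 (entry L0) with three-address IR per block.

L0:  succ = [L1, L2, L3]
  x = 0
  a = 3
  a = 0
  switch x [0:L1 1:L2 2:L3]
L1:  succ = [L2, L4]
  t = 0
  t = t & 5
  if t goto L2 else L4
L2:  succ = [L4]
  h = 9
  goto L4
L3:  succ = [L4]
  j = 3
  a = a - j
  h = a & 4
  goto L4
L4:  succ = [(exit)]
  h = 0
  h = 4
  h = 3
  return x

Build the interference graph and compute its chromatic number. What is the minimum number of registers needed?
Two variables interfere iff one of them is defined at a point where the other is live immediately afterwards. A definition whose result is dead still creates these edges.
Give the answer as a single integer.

Per-block:
  L0: {a,x} / ∅
  L1: {t} / ∅
  L2: {h} / ∅
  L3: {a,h,j} / {a}
  L4: {h} / {x}

Liveness:
  L0 li=∅ lo={a,x}
  L1 li={x} lo={x}
  L2 li={x} lo={x}
  L3 li={a,x} lo={x}
  L4 li={x} lo=∅

Conflict graph:
  a: {j,x}
  h: {x}
  j: {a,x}
  t: {x}
  x: {a,h,j,t}

Colouring:
  clique {a,j,x} ⇒ need ≥ 3
  3-colouring: R0={x}  R1={a,h,t}  R2={j}
  χ = 3

Answer: 3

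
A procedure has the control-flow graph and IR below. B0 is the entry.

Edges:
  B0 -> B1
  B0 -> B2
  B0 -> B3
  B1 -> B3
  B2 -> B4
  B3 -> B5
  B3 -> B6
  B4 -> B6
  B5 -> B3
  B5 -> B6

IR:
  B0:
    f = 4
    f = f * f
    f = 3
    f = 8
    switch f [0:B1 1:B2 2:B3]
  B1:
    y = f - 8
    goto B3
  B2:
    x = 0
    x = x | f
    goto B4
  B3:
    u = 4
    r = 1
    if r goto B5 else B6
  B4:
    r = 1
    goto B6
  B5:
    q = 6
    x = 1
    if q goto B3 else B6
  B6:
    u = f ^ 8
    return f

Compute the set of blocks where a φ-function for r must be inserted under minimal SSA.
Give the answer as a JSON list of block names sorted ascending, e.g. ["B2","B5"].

idom tree: B1←B0 B2←B0 B3←B0 B4←B2 B5←B3 B6←B0
Dom∩ at merges:
  B3: preds {B0,B1,B5}: {B0} ∩ {B0,B1} ∩ {B0,B3,B5} = {B0}; idom=B0
  B6: preds {B3,B4,B5}: {B0,B3} ∩ {B0,B2,B4} ∩ {B0,B3,B5} = {B0}; idom=B0

Frontier:
  B3←B0: walk · to B0
  B3←B1: walk B1 to B0
  B3←B5: walk B5→B3 to B0
  B6←B3: walk B3 to B0
  B6←B4: walk B4→B2 to B0
  B6←B5: walk B5→B3 to B0
  DF(B0)=∅
  DF(B1)={B3}
  DF(B2)={B6}
  DF(B3)={B3,B6}
  DF(B4)={B6}
  DF(B5)={B3,B6}
  DF(B6)=∅

φ for r: defs {B3,B4}
  DF⁺ = {B3,B6}

Answer: ["B3", "B6"]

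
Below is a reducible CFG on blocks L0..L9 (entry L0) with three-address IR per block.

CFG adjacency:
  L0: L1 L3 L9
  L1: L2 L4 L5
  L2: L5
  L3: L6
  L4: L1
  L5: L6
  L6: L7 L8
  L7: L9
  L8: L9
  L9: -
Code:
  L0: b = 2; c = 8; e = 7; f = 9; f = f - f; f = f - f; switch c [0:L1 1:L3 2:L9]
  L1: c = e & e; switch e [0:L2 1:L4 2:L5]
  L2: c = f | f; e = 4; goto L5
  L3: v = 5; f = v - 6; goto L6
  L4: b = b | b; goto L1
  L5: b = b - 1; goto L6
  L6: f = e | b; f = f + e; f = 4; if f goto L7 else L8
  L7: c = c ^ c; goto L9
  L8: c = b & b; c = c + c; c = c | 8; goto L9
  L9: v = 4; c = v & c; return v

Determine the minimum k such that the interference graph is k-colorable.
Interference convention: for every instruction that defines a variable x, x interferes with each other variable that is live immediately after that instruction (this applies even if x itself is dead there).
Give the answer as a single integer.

def/use:
  L0: {b,c,e,f} / ∅
  L1: {c} / {e}
  L2: {c,e} / {f}
  L3: {f,v} / ∅
  L4: {b} / {b}
  L5: {b} / {b}
  L6: {f} / {b,e}
  L7: {c} / {c}
  L8: {c} / {b}
  L9: {c,v} / {c}

Liveness:
  live L0: ∅→{b,c,e,f}
  live L1: {b,e,f}→{b,c,e,f}
  live L2: {b,f}→{b,c,e}
  live L3: {b,c,e}→{b,c,e}
  live L4: {b,e,f}→{b,e,f}
  live L5: {b,c,e}→{b,c,e}
  live L6: {b,c,e}→{b,c}
  live L7: {c}→{c}
  live L8: {b}→{c}
  live L9: {c}→∅

Interference:
  b↔{c,e,f,v}
  c↔{b,e,f,v}
  e↔{b,c,f,v}
  f↔{b,c,e}
  v↔{b,c,e}

Registers:
  {b,c,e,f} pairwise interfere (4-clique) ⇒ χ ≥ 4
  4-colouring: c0={b}  c1={c}  c2={e}  c3={f,v}
  χ = 4

Answer: 4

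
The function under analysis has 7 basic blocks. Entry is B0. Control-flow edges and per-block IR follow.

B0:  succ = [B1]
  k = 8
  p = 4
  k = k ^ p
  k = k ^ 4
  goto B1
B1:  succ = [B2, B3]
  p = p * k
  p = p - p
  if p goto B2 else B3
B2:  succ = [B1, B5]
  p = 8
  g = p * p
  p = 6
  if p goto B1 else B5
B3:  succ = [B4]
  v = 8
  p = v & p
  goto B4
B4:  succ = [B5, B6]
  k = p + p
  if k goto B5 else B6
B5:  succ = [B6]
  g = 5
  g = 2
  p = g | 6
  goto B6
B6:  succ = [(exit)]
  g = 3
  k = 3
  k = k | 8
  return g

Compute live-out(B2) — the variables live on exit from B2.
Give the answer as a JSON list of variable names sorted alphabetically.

Answer: ["k", "p"]

Analysis:
def/use:
  B0 def {k,p} use ∅
  B1 def {p} use {k,p}
  B2 def {g,p} use ∅
  B3 def {p,v} use {p}
  B4 def {k} use {p}
  B5 def {g,p} use ∅
  B6 def {g,k} use ∅

Backward fixpoint:
  B0: in=∅ out={k,p}
  B1: in={k,p} out={k,p}
  B2: in={k} out={k,p}
  B3: in={p} out={p}
  B4: in={p} out=∅
  B5: in=∅ out=∅
  B6: in=∅ out=∅

live-out(B2) = ["k", "p"]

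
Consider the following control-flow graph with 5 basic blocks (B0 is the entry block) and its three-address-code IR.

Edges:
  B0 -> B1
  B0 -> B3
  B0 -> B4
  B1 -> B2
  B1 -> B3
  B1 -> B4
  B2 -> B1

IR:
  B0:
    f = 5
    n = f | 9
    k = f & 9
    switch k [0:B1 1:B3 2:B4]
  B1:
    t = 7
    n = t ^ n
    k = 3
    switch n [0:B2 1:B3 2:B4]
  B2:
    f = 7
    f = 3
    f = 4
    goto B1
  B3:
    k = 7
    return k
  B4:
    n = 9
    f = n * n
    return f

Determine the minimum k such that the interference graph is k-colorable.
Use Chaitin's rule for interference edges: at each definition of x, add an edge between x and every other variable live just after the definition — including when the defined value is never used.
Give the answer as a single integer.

def/use:
  B0: def={f,k,n} ue=∅
  B1: def={k,n,t} ue={n}
  B2: def={f} ue=∅
  B3: def={k} ue=∅
  B4: def={f,n} ue=∅

Backward fixpoint:
  B0: in=∅ out={n}
  B1: in={n} out={n}
  B2: in={n} out={n}
  B3: in=∅ out=∅
  B4: in=∅ out=∅

Conflict graph:
  f: {n}
  k: {n}
  n: {f,k,t}
  t: {n}

Colouring:
  clique {f,n} ⇒ need ≥ 2
  assign f→r1 k→r1 n→r0 t→r1 — no edge inside a register ⇒ χ ≤ 2
  χ = 2

Answer: 2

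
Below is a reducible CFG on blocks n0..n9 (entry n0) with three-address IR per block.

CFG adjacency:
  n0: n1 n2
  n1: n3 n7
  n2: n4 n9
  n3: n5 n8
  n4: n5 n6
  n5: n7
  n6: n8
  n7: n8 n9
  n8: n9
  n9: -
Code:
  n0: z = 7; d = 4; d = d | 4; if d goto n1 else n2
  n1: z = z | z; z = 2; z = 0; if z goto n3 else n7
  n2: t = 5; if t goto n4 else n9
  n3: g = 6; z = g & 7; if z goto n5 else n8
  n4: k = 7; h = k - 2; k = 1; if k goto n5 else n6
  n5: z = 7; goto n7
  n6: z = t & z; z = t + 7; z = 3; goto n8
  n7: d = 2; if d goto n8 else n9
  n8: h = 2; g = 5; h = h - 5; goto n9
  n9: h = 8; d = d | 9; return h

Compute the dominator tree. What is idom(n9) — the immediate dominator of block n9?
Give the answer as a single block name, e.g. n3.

idom tree: n1←n0 n2←n0 n3←n1 n4←n2 n5←n0 n6←n4 n7←n0 n8←n0 n9←n0
Dom at joins:
  n5: preds {n3,n4}: {n0,n1,n3} ∩ {n0,n2,n4} = {n0}; idom=n0
  n7: preds {n1,n5}: {n0,n1} ∩ {n0,n5} = {n0}; idom=n0
  n8: preds {n3,n6,n7}: {n0,n1,n3} ∩ {n0,n2,n4,n6} ∩ {n0,n7} = {n0}; idom=n0
  n9: preds {n2,n7,n8}: {n0,n2} ∩ {n0,n7} ∩ {n0,n8} = {n0}; idom=n0

idom(n9) = n0

Answer: n0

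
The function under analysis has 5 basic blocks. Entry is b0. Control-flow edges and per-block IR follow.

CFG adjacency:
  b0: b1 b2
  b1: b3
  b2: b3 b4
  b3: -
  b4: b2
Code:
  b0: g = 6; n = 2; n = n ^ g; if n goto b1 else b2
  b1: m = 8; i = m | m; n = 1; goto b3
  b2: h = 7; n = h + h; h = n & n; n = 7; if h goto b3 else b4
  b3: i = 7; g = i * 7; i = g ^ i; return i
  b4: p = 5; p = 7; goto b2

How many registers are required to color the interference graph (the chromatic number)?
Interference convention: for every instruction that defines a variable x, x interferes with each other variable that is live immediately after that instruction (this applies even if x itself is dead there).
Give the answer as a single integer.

Per-block:
  b0: def={g,n} ue=∅
  b1: def={i,m,n} ue=∅
  b2: def={h,n} ue=∅
  b3: def={g,i} ue=∅
  b4: def={p} ue=∅

Backward fixpoint:
  b0: in=∅ out=∅
  b1: in=∅ out=∅
  b2: in=∅ out=∅
  b3: in=∅ out=∅
  b4: in=∅ out=∅

Interference:
  g — {i,n}
  h — {n}
  i — {g}
  m — ∅
  n — {g,h}
  p — ∅

Registers:
  lower bound: {g,i} mutually conflict ⇒ χ ≥ 2
  2-colouring: r0={g,h,m,p}  r1={i,n}
  χ = 2

Answer: 2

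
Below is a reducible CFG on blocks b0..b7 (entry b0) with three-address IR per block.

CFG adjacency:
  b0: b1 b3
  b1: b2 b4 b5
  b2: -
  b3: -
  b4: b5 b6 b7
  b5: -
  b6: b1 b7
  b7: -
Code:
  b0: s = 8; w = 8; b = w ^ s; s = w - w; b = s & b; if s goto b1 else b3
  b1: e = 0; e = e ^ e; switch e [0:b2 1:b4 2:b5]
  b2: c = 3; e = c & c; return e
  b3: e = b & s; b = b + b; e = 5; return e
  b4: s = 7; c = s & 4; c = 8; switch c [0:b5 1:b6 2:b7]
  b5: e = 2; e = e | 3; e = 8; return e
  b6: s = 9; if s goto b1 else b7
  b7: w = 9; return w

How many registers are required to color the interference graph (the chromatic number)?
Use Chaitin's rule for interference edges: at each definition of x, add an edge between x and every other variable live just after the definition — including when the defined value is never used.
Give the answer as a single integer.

def/use:
  b0 def {b,s,w} use ∅
  b1 def {e} use ∅
  b2 def {c,e} use ∅
  b3 def {b,e} use {b,s}
  b4 def {c,s} use ∅
  b5 def {e} use ∅
  b6 def {s} use ∅
  b7 def {w} use ∅

Liveness:
  b0: in=∅ out={b,s}
  b1: in=∅ out=∅
  b2: in=∅ out=∅
  b3: in={b,s} out=∅
  b4: in=∅ out=∅
  b5: in=∅ out=∅
  b6: in=∅ out=∅
  b7: in=∅ out=∅

Interfere edges:
  b: {e,s,w}
  c: ∅
  e: {b}
  s: {b,w}
  w: {b,s}

Chromatic number:
  {b,s,w} pairwise interfere (3-clique) ⇒ χ ≥ 3
  3-colouring: r0={b,c}  r1={e,s}  r2={w}
  χ = 3

Answer: 3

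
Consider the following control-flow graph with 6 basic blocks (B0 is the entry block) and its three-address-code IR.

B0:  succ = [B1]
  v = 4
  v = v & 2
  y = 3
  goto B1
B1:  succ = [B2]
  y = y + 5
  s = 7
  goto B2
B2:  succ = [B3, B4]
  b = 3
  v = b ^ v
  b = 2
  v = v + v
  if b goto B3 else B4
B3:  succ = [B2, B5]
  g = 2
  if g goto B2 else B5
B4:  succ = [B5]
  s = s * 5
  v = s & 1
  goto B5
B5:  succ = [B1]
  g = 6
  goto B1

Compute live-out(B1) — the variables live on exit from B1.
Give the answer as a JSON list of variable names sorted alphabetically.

Block summaries:
  B0: {v,y} / ∅
  B1: {s,y} / {y}
  B2: {b,v} / {v}
  B3: {g} / ∅
  B4: {s,v} / {s}
  B5: {g} / ∅

Backward fixpoint:
  B0 li=∅ lo={v,y}
  B1 li={v,y} lo={s,v,y}
  B2 li={s,v,y} lo={s,v,y}
  B3 li={s,v,y} lo={s,v,y}
  B4 li={s,y} lo={v,y}
  B5 li={v,y} lo={v,y}

live-out(B1) = ["s", "v", "y"]

Answer: ["s", "v", "y"]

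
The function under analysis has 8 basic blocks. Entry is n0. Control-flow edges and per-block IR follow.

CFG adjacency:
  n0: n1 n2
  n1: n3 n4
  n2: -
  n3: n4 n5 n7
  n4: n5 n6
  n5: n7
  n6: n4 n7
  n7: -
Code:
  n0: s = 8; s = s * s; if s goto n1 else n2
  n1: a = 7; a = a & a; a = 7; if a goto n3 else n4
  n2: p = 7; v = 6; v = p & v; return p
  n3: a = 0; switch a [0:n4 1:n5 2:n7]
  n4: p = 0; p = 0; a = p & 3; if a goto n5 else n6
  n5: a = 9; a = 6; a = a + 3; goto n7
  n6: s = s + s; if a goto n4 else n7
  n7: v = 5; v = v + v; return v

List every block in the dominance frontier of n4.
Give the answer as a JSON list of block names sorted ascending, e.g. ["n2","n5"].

Answer: ["n4", "n5", "n7"]

Derivation:
idom tree: n1←n0 n2←n0 n3←n1 n4←n1 n5←n1 n6←n4 n7←n1
Dom at joins:
  n4: preds {n1,n3,n6}: {n0,n1} ∩ {n0,n1,n3} ∩ {n0,n1,n4,n6} = {n0,n1}; idom=n1
  n5: preds {n3,n4}: {n0,n1,n3} ∩ {n0,n1,n4} = {n0,n1}; idom=n1
  n7: preds {n3,n5,n6}: {n0,n1,n3} ∩ {n0,n1,n5} ∩ {n0,n1,n4,n6} = {n0,n1}; idom=n1

DF derivation:
  join n4 pred n1: · stop@n1
  join n4 pred n3: n3 stop@n1
  join n4 pred n6: n6→n4 stop@n1
  join n5 pred n3: n3 stop@n1
  join n5 pred n4: n4 stop@n1
  join n7 pred n3: n3 stop@n1
  join n7 pred n5: n5 stop@n1
  join n7 pred n6: n6→n4 stop@n1
  DF(n0)=∅
  DF(n1)=∅
  DF(n2)=∅
  DF(n3)={n4,n5,n7}
  DF(n4)={n4,n5,n7}
  DF(n5)={n7}
  DF(n6)={n4,n7}
  DF(n7)=∅

DF(n4) = ["n4", "n5", "n7"]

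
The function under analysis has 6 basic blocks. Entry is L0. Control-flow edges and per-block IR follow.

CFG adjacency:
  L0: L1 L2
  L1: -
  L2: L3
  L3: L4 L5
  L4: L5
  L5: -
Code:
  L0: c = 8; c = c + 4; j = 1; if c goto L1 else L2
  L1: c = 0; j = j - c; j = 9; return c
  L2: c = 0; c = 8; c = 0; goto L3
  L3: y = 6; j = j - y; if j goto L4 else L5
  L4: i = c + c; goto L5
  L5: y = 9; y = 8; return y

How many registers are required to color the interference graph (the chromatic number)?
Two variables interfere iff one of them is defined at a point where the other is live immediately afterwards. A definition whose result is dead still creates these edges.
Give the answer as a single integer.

Block summaries:
  L0 def {c,j} use ∅
  L1 def {c,j} use {j}
  L2 def {c} use ∅
  L3 def {j,y} use {j}
  L4 def {i} use {c}
  L5 def {y} use ∅

Live sets:
  live L0: ∅→{j}
  live L1: {j}→∅
  live L2: {j}→{c,j}
  live L3: {c,j}→{c}
  live L4: {c}→∅
  live L5: ∅→∅

Conflict graph:
  c — {j,y}
  i — ∅
  j — {c,y}
  y — {c,j}

Registers:
  clique {c,j,y} ⇒ need ≥ 3
  3-colouring: R0={c,i}  R1={j}  R2={y}
  χ = 3

Answer: 3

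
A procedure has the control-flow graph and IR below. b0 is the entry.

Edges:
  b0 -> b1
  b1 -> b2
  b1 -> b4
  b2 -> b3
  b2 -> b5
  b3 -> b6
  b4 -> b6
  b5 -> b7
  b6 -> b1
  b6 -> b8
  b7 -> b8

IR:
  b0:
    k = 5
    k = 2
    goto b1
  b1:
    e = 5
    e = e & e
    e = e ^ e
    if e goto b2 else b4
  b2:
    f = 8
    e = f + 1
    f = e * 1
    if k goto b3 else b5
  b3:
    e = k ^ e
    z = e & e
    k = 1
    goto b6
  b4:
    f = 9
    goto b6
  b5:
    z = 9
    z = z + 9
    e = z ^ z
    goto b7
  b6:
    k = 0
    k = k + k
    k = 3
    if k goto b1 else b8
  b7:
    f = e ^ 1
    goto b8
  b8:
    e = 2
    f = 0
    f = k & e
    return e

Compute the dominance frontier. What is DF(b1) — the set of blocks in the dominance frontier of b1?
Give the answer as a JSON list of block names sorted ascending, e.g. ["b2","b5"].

Answer: ["b1"]

Analysis:
idom tree: b1←b0 b2←b1 b3←b2 b4←b1 b5←b2 b6←b1 b7←b5 b8←b1
Dom∩ at merges:
  b1: preds {b0,b6}: {b0} ∩ {b0,b1,b6} = {b0}; idom=b0
  b6: preds {b3,b4}: {b0,b1,b2,b3} ∩ {b0,b1,b4} = {b0,b1}; idom=b1
  b8: preds {b6,b7}: {b0,b1,b6} ∩ {b0,b1,b2,b5,b7} = {b0,b1}; idom=b1

Frontier:
  b1←b0: walk · to b0
  b1←b6: walk b6→b1 to b0
  b6←b3: walk b3→b2 to b1
  b6←b4: walk b4 to b1
  b8←b6: walk b6 to b1
  b8←b7: walk b7→b5→b2 to b1
  DF(b0)=∅
  DF(b1)={b1}
  DF(b2)={b6,b8}
  DF(b3)={b6}
  DF(b4)={b6}
  DF(b5)={b8}
  DF(b6)={b1,b8}
  DF(b7)={b8}
  DF(b8)=∅

DF(b1) = ["b1"]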